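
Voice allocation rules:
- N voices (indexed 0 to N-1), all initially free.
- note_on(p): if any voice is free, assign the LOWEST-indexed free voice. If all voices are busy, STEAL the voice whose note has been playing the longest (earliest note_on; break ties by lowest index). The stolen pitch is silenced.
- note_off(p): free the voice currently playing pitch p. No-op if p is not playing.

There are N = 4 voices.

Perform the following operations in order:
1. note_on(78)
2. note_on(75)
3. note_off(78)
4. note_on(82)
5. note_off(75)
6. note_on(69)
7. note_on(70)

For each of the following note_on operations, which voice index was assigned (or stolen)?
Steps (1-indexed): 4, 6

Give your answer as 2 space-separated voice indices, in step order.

Op 1: note_on(78): voice 0 is free -> assigned | voices=[78 - - -]
Op 2: note_on(75): voice 1 is free -> assigned | voices=[78 75 - -]
Op 3: note_off(78): free voice 0 | voices=[- 75 - -]
Op 4: note_on(82): voice 0 is free -> assigned | voices=[82 75 - -]
Op 5: note_off(75): free voice 1 | voices=[82 - - -]
Op 6: note_on(69): voice 1 is free -> assigned | voices=[82 69 - -]
Op 7: note_on(70): voice 2 is free -> assigned | voices=[82 69 70 -]

Answer: 0 1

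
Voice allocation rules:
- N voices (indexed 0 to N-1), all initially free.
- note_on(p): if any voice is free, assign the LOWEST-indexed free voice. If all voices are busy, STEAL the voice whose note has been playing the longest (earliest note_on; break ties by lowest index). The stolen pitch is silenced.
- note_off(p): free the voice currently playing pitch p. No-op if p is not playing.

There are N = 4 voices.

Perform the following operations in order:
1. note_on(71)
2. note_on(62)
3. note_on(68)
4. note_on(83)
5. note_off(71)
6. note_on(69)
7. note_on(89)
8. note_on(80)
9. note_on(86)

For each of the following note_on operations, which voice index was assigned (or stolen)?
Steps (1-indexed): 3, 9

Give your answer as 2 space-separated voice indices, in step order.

Answer: 2 3

Derivation:
Op 1: note_on(71): voice 0 is free -> assigned | voices=[71 - - -]
Op 2: note_on(62): voice 1 is free -> assigned | voices=[71 62 - -]
Op 3: note_on(68): voice 2 is free -> assigned | voices=[71 62 68 -]
Op 4: note_on(83): voice 3 is free -> assigned | voices=[71 62 68 83]
Op 5: note_off(71): free voice 0 | voices=[- 62 68 83]
Op 6: note_on(69): voice 0 is free -> assigned | voices=[69 62 68 83]
Op 7: note_on(89): all voices busy, STEAL voice 1 (pitch 62, oldest) -> assign | voices=[69 89 68 83]
Op 8: note_on(80): all voices busy, STEAL voice 2 (pitch 68, oldest) -> assign | voices=[69 89 80 83]
Op 9: note_on(86): all voices busy, STEAL voice 3 (pitch 83, oldest) -> assign | voices=[69 89 80 86]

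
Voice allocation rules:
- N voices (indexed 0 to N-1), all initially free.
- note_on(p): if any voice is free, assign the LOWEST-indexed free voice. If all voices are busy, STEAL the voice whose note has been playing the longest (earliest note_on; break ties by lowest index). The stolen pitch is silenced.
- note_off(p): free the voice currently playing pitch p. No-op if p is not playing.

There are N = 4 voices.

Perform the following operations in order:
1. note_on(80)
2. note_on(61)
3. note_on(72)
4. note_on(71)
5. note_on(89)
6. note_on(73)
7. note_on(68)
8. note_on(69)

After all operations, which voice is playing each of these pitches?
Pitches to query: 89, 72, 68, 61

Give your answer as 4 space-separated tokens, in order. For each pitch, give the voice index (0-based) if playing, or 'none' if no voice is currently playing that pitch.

Answer: 0 none 2 none

Derivation:
Op 1: note_on(80): voice 0 is free -> assigned | voices=[80 - - -]
Op 2: note_on(61): voice 1 is free -> assigned | voices=[80 61 - -]
Op 3: note_on(72): voice 2 is free -> assigned | voices=[80 61 72 -]
Op 4: note_on(71): voice 3 is free -> assigned | voices=[80 61 72 71]
Op 5: note_on(89): all voices busy, STEAL voice 0 (pitch 80, oldest) -> assign | voices=[89 61 72 71]
Op 6: note_on(73): all voices busy, STEAL voice 1 (pitch 61, oldest) -> assign | voices=[89 73 72 71]
Op 7: note_on(68): all voices busy, STEAL voice 2 (pitch 72, oldest) -> assign | voices=[89 73 68 71]
Op 8: note_on(69): all voices busy, STEAL voice 3 (pitch 71, oldest) -> assign | voices=[89 73 68 69]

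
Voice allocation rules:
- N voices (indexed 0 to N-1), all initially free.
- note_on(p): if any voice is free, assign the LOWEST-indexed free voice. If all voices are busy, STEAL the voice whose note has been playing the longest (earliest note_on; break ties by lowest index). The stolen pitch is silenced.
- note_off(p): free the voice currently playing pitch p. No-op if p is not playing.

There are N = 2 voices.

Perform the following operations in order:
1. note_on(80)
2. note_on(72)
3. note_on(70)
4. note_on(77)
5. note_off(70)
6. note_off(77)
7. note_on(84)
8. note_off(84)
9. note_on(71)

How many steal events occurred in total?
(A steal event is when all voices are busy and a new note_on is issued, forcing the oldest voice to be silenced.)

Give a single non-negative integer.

Answer: 2

Derivation:
Op 1: note_on(80): voice 0 is free -> assigned | voices=[80 -]
Op 2: note_on(72): voice 1 is free -> assigned | voices=[80 72]
Op 3: note_on(70): all voices busy, STEAL voice 0 (pitch 80, oldest) -> assign | voices=[70 72]
Op 4: note_on(77): all voices busy, STEAL voice 1 (pitch 72, oldest) -> assign | voices=[70 77]
Op 5: note_off(70): free voice 0 | voices=[- 77]
Op 6: note_off(77): free voice 1 | voices=[- -]
Op 7: note_on(84): voice 0 is free -> assigned | voices=[84 -]
Op 8: note_off(84): free voice 0 | voices=[- -]
Op 9: note_on(71): voice 0 is free -> assigned | voices=[71 -]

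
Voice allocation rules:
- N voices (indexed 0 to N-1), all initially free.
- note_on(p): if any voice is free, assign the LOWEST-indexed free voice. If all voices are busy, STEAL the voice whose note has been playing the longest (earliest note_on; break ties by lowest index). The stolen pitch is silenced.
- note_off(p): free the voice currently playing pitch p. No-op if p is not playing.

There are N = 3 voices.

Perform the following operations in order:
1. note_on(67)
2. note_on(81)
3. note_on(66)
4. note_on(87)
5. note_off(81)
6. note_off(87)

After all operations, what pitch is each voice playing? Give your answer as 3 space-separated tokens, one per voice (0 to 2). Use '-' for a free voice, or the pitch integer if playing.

Answer: - - 66

Derivation:
Op 1: note_on(67): voice 0 is free -> assigned | voices=[67 - -]
Op 2: note_on(81): voice 1 is free -> assigned | voices=[67 81 -]
Op 3: note_on(66): voice 2 is free -> assigned | voices=[67 81 66]
Op 4: note_on(87): all voices busy, STEAL voice 0 (pitch 67, oldest) -> assign | voices=[87 81 66]
Op 5: note_off(81): free voice 1 | voices=[87 - 66]
Op 6: note_off(87): free voice 0 | voices=[- - 66]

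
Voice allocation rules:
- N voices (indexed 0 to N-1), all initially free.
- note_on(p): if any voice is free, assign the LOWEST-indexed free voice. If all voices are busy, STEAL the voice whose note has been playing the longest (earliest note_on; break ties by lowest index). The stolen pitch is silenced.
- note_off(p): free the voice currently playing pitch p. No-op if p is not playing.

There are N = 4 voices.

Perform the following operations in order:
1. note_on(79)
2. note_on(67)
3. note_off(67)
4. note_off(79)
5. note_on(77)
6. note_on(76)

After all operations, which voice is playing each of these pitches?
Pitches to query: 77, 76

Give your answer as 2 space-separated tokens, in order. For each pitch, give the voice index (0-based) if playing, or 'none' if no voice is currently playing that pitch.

Op 1: note_on(79): voice 0 is free -> assigned | voices=[79 - - -]
Op 2: note_on(67): voice 1 is free -> assigned | voices=[79 67 - -]
Op 3: note_off(67): free voice 1 | voices=[79 - - -]
Op 4: note_off(79): free voice 0 | voices=[- - - -]
Op 5: note_on(77): voice 0 is free -> assigned | voices=[77 - - -]
Op 6: note_on(76): voice 1 is free -> assigned | voices=[77 76 - -]

Answer: 0 1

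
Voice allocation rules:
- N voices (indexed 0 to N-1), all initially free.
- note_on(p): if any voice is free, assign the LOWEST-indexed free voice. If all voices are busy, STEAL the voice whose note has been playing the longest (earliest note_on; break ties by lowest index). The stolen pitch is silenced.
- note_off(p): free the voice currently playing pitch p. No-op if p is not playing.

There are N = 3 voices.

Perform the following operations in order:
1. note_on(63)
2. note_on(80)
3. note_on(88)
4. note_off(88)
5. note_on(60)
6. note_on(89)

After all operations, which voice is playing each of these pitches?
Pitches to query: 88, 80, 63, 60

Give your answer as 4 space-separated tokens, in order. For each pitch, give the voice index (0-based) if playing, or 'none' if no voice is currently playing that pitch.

Op 1: note_on(63): voice 0 is free -> assigned | voices=[63 - -]
Op 2: note_on(80): voice 1 is free -> assigned | voices=[63 80 -]
Op 3: note_on(88): voice 2 is free -> assigned | voices=[63 80 88]
Op 4: note_off(88): free voice 2 | voices=[63 80 -]
Op 5: note_on(60): voice 2 is free -> assigned | voices=[63 80 60]
Op 6: note_on(89): all voices busy, STEAL voice 0 (pitch 63, oldest) -> assign | voices=[89 80 60]

Answer: none 1 none 2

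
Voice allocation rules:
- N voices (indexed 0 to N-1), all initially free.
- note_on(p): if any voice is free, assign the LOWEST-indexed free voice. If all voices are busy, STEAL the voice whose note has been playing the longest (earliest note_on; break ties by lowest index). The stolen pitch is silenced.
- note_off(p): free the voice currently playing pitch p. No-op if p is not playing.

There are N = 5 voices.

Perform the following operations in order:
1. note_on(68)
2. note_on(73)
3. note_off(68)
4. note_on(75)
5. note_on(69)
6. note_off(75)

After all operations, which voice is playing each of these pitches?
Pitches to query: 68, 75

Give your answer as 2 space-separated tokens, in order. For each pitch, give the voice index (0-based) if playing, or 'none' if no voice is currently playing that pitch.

Answer: none none

Derivation:
Op 1: note_on(68): voice 0 is free -> assigned | voices=[68 - - - -]
Op 2: note_on(73): voice 1 is free -> assigned | voices=[68 73 - - -]
Op 3: note_off(68): free voice 0 | voices=[- 73 - - -]
Op 4: note_on(75): voice 0 is free -> assigned | voices=[75 73 - - -]
Op 5: note_on(69): voice 2 is free -> assigned | voices=[75 73 69 - -]
Op 6: note_off(75): free voice 0 | voices=[- 73 69 - -]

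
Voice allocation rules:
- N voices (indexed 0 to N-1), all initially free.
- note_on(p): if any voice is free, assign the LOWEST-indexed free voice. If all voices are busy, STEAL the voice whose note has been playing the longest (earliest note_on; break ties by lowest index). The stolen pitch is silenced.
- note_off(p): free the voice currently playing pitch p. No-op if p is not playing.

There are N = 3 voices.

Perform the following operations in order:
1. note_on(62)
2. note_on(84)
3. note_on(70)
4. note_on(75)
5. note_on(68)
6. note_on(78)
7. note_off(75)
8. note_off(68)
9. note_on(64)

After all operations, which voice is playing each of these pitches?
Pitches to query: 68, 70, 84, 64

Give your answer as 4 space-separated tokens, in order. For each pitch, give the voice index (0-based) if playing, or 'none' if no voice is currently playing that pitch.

Answer: none none none 0

Derivation:
Op 1: note_on(62): voice 0 is free -> assigned | voices=[62 - -]
Op 2: note_on(84): voice 1 is free -> assigned | voices=[62 84 -]
Op 3: note_on(70): voice 2 is free -> assigned | voices=[62 84 70]
Op 4: note_on(75): all voices busy, STEAL voice 0 (pitch 62, oldest) -> assign | voices=[75 84 70]
Op 5: note_on(68): all voices busy, STEAL voice 1 (pitch 84, oldest) -> assign | voices=[75 68 70]
Op 6: note_on(78): all voices busy, STEAL voice 2 (pitch 70, oldest) -> assign | voices=[75 68 78]
Op 7: note_off(75): free voice 0 | voices=[- 68 78]
Op 8: note_off(68): free voice 1 | voices=[- - 78]
Op 9: note_on(64): voice 0 is free -> assigned | voices=[64 - 78]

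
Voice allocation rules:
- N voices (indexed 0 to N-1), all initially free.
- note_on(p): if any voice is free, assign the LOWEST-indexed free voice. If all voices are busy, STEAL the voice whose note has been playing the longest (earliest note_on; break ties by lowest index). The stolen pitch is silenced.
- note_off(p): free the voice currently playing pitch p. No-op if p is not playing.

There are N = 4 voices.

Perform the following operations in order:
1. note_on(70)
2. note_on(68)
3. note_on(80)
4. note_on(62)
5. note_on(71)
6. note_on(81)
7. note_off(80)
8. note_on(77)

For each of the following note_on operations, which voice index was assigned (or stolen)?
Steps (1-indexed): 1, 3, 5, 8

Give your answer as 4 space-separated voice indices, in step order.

Op 1: note_on(70): voice 0 is free -> assigned | voices=[70 - - -]
Op 2: note_on(68): voice 1 is free -> assigned | voices=[70 68 - -]
Op 3: note_on(80): voice 2 is free -> assigned | voices=[70 68 80 -]
Op 4: note_on(62): voice 3 is free -> assigned | voices=[70 68 80 62]
Op 5: note_on(71): all voices busy, STEAL voice 0 (pitch 70, oldest) -> assign | voices=[71 68 80 62]
Op 6: note_on(81): all voices busy, STEAL voice 1 (pitch 68, oldest) -> assign | voices=[71 81 80 62]
Op 7: note_off(80): free voice 2 | voices=[71 81 - 62]
Op 8: note_on(77): voice 2 is free -> assigned | voices=[71 81 77 62]

Answer: 0 2 0 2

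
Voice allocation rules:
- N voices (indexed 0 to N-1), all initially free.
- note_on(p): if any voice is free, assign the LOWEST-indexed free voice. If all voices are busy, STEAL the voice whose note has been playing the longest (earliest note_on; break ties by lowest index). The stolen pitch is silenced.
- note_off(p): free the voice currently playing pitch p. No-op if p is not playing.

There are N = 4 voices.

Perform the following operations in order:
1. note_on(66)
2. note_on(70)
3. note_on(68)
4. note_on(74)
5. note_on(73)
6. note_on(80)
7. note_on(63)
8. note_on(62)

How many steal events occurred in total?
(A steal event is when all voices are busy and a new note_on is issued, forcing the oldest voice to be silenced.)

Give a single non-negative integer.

Answer: 4

Derivation:
Op 1: note_on(66): voice 0 is free -> assigned | voices=[66 - - -]
Op 2: note_on(70): voice 1 is free -> assigned | voices=[66 70 - -]
Op 3: note_on(68): voice 2 is free -> assigned | voices=[66 70 68 -]
Op 4: note_on(74): voice 3 is free -> assigned | voices=[66 70 68 74]
Op 5: note_on(73): all voices busy, STEAL voice 0 (pitch 66, oldest) -> assign | voices=[73 70 68 74]
Op 6: note_on(80): all voices busy, STEAL voice 1 (pitch 70, oldest) -> assign | voices=[73 80 68 74]
Op 7: note_on(63): all voices busy, STEAL voice 2 (pitch 68, oldest) -> assign | voices=[73 80 63 74]
Op 8: note_on(62): all voices busy, STEAL voice 3 (pitch 74, oldest) -> assign | voices=[73 80 63 62]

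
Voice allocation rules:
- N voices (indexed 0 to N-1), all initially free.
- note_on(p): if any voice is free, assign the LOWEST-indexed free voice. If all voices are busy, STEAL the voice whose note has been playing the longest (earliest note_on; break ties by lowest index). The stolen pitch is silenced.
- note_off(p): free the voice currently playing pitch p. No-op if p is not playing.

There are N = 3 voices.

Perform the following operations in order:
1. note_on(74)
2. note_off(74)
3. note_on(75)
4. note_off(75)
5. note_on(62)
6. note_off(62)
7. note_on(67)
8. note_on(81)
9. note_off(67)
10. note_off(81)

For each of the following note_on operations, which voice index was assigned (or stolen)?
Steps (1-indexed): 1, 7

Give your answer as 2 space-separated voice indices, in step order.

Op 1: note_on(74): voice 0 is free -> assigned | voices=[74 - -]
Op 2: note_off(74): free voice 0 | voices=[- - -]
Op 3: note_on(75): voice 0 is free -> assigned | voices=[75 - -]
Op 4: note_off(75): free voice 0 | voices=[- - -]
Op 5: note_on(62): voice 0 is free -> assigned | voices=[62 - -]
Op 6: note_off(62): free voice 0 | voices=[- - -]
Op 7: note_on(67): voice 0 is free -> assigned | voices=[67 - -]
Op 8: note_on(81): voice 1 is free -> assigned | voices=[67 81 -]
Op 9: note_off(67): free voice 0 | voices=[- 81 -]
Op 10: note_off(81): free voice 1 | voices=[- - -]

Answer: 0 0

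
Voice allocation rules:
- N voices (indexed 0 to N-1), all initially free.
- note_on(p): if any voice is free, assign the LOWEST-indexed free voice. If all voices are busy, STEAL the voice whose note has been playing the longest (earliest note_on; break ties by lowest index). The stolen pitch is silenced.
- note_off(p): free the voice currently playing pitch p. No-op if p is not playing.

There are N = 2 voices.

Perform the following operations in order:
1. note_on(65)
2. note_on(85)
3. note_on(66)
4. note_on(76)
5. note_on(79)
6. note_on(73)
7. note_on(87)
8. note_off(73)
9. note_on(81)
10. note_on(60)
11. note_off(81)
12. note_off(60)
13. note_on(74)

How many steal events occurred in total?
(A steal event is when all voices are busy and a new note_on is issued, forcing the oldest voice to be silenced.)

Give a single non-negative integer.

Answer: 6

Derivation:
Op 1: note_on(65): voice 0 is free -> assigned | voices=[65 -]
Op 2: note_on(85): voice 1 is free -> assigned | voices=[65 85]
Op 3: note_on(66): all voices busy, STEAL voice 0 (pitch 65, oldest) -> assign | voices=[66 85]
Op 4: note_on(76): all voices busy, STEAL voice 1 (pitch 85, oldest) -> assign | voices=[66 76]
Op 5: note_on(79): all voices busy, STEAL voice 0 (pitch 66, oldest) -> assign | voices=[79 76]
Op 6: note_on(73): all voices busy, STEAL voice 1 (pitch 76, oldest) -> assign | voices=[79 73]
Op 7: note_on(87): all voices busy, STEAL voice 0 (pitch 79, oldest) -> assign | voices=[87 73]
Op 8: note_off(73): free voice 1 | voices=[87 -]
Op 9: note_on(81): voice 1 is free -> assigned | voices=[87 81]
Op 10: note_on(60): all voices busy, STEAL voice 0 (pitch 87, oldest) -> assign | voices=[60 81]
Op 11: note_off(81): free voice 1 | voices=[60 -]
Op 12: note_off(60): free voice 0 | voices=[- -]
Op 13: note_on(74): voice 0 is free -> assigned | voices=[74 -]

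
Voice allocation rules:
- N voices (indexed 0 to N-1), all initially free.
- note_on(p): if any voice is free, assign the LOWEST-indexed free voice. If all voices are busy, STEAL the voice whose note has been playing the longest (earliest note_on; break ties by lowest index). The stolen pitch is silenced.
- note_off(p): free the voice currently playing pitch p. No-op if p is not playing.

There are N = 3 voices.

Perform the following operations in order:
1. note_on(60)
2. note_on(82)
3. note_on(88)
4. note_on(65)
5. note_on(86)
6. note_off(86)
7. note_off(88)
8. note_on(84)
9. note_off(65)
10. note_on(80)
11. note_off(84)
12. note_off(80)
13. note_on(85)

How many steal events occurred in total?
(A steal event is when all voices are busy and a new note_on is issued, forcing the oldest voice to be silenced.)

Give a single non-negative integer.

Op 1: note_on(60): voice 0 is free -> assigned | voices=[60 - -]
Op 2: note_on(82): voice 1 is free -> assigned | voices=[60 82 -]
Op 3: note_on(88): voice 2 is free -> assigned | voices=[60 82 88]
Op 4: note_on(65): all voices busy, STEAL voice 0 (pitch 60, oldest) -> assign | voices=[65 82 88]
Op 5: note_on(86): all voices busy, STEAL voice 1 (pitch 82, oldest) -> assign | voices=[65 86 88]
Op 6: note_off(86): free voice 1 | voices=[65 - 88]
Op 7: note_off(88): free voice 2 | voices=[65 - -]
Op 8: note_on(84): voice 1 is free -> assigned | voices=[65 84 -]
Op 9: note_off(65): free voice 0 | voices=[- 84 -]
Op 10: note_on(80): voice 0 is free -> assigned | voices=[80 84 -]
Op 11: note_off(84): free voice 1 | voices=[80 - -]
Op 12: note_off(80): free voice 0 | voices=[- - -]
Op 13: note_on(85): voice 0 is free -> assigned | voices=[85 - -]

Answer: 2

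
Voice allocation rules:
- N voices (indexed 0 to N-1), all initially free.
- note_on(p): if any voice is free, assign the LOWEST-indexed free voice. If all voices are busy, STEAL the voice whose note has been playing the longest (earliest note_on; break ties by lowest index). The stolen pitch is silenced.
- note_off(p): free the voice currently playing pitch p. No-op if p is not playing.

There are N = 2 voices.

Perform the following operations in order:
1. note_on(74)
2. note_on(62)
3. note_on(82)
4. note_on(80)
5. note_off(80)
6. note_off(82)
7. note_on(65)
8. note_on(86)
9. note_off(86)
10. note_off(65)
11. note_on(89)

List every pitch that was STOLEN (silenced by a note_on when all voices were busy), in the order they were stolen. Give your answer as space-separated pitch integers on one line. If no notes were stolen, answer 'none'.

Op 1: note_on(74): voice 0 is free -> assigned | voices=[74 -]
Op 2: note_on(62): voice 1 is free -> assigned | voices=[74 62]
Op 3: note_on(82): all voices busy, STEAL voice 0 (pitch 74, oldest) -> assign | voices=[82 62]
Op 4: note_on(80): all voices busy, STEAL voice 1 (pitch 62, oldest) -> assign | voices=[82 80]
Op 5: note_off(80): free voice 1 | voices=[82 -]
Op 6: note_off(82): free voice 0 | voices=[- -]
Op 7: note_on(65): voice 0 is free -> assigned | voices=[65 -]
Op 8: note_on(86): voice 1 is free -> assigned | voices=[65 86]
Op 9: note_off(86): free voice 1 | voices=[65 -]
Op 10: note_off(65): free voice 0 | voices=[- -]
Op 11: note_on(89): voice 0 is free -> assigned | voices=[89 -]

Answer: 74 62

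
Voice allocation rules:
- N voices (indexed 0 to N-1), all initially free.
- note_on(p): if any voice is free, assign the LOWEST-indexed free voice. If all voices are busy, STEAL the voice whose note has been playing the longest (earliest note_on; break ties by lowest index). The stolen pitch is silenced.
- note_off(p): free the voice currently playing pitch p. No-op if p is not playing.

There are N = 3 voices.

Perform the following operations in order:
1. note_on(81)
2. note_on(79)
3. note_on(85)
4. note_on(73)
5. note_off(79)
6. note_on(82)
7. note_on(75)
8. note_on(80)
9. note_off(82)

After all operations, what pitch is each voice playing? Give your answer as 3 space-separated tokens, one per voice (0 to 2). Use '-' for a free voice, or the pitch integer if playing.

Answer: 80 - 75

Derivation:
Op 1: note_on(81): voice 0 is free -> assigned | voices=[81 - -]
Op 2: note_on(79): voice 1 is free -> assigned | voices=[81 79 -]
Op 3: note_on(85): voice 2 is free -> assigned | voices=[81 79 85]
Op 4: note_on(73): all voices busy, STEAL voice 0 (pitch 81, oldest) -> assign | voices=[73 79 85]
Op 5: note_off(79): free voice 1 | voices=[73 - 85]
Op 6: note_on(82): voice 1 is free -> assigned | voices=[73 82 85]
Op 7: note_on(75): all voices busy, STEAL voice 2 (pitch 85, oldest) -> assign | voices=[73 82 75]
Op 8: note_on(80): all voices busy, STEAL voice 0 (pitch 73, oldest) -> assign | voices=[80 82 75]
Op 9: note_off(82): free voice 1 | voices=[80 - 75]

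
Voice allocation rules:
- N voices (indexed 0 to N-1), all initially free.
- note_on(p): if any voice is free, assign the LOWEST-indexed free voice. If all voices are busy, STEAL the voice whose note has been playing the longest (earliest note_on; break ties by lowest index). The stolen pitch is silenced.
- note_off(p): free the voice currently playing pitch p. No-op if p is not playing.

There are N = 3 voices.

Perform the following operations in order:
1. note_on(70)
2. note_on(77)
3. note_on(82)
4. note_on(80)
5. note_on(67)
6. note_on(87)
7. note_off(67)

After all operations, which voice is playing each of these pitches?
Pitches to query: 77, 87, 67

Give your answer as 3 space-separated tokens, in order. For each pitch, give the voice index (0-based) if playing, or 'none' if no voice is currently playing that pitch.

Answer: none 2 none

Derivation:
Op 1: note_on(70): voice 0 is free -> assigned | voices=[70 - -]
Op 2: note_on(77): voice 1 is free -> assigned | voices=[70 77 -]
Op 3: note_on(82): voice 2 is free -> assigned | voices=[70 77 82]
Op 4: note_on(80): all voices busy, STEAL voice 0 (pitch 70, oldest) -> assign | voices=[80 77 82]
Op 5: note_on(67): all voices busy, STEAL voice 1 (pitch 77, oldest) -> assign | voices=[80 67 82]
Op 6: note_on(87): all voices busy, STEAL voice 2 (pitch 82, oldest) -> assign | voices=[80 67 87]
Op 7: note_off(67): free voice 1 | voices=[80 - 87]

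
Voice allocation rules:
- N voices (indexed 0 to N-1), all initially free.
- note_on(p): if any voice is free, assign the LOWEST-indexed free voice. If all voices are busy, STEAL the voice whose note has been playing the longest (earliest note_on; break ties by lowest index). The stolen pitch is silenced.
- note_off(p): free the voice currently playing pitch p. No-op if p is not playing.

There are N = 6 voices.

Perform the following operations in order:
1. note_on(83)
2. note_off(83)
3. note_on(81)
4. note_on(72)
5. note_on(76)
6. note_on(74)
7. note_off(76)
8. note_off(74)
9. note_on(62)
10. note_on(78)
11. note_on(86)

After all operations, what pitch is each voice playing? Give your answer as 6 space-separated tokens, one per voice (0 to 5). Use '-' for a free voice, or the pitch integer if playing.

Answer: 81 72 62 78 86 -

Derivation:
Op 1: note_on(83): voice 0 is free -> assigned | voices=[83 - - - - -]
Op 2: note_off(83): free voice 0 | voices=[- - - - - -]
Op 3: note_on(81): voice 0 is free -> assigned | voices=[81 - - - - -]
Op 4: note_on(72): voice 1 is free -> assigned | voices=[81 72 - - - -]
Op 5: note_on(76): voice 2 is free -> assigned | voices=[81 72 76 - - -]
Op 6: note_on(74): voice 3 is free -> assigned | voices=[81 72 76 74 - -]
Op 7: note_off(76): free voice 2 | voices=[81 72 - 74 - -]
Op 8: note_off(74): free voice 3 | voices=[81 72 - - - -]
Op 9: note_on(62): voice 2 is free -> assigned | voices=[81 72 62 - - -]
Op 10: note_on(78): voice 3 is free -> assigned | voices=[81 72 62 78 - -]
Op 11: note_on(86): voice 4 is free -> assigned | voices=[81 72 62 78 86 -]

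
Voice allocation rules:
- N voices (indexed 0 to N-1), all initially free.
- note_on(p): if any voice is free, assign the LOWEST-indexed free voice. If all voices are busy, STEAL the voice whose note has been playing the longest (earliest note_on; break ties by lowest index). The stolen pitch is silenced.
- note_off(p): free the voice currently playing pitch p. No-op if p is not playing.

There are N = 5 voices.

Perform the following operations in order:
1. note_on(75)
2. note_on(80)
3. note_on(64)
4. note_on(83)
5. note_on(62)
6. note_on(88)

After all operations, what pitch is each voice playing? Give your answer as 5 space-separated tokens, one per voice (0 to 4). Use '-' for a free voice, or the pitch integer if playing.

Op 1: note_on(75): voice 0 is free -> assigned | voices=[75 - - - -]
Op 2: note_on(80): voice 1 is free -> assigned | voices=[75 80 - - -]
Op 3: note_on(64): voice 2 is free -> assigned | voices=[75 80 64 - -]
Op 4: note_on(83): voice 3 is free -> assigned | voices=[75 80 64 83 -]
Op 5: note_on(62): voice 4 is free -> assigned | voices=[75 80 64 83 62]
Op 6: note_on(88): all voices busy, STEAL voice 0 (pitch 75, oldest) -> assign | voices=[88 80 64 83 62]

Answer: 88 80 64 83 62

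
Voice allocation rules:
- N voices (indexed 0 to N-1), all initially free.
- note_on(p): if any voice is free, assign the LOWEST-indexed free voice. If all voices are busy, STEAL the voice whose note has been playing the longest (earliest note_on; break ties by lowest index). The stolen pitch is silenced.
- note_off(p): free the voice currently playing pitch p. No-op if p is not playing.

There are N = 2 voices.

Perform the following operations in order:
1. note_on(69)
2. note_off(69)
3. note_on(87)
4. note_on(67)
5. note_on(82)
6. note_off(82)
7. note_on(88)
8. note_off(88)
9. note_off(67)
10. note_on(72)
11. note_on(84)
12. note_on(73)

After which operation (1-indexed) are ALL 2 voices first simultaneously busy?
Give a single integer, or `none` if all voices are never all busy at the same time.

Answer: 4

Derivation:
Op 1: note_on(69): voice 0 is free -> assigned | voices=[69 -]
Op 2: note_off(69): free voice 0 | voices=[- -]
Op 3: note_on(87): voice 0 is free -> assigned | voices=[87 -]
Op 4: note_on(67): voice 1 is free -> assigned | voices=[87 67]
Op 5: note_on(82): all voices busy, STEAL voice 0 (pitch 87, oldest) -> assign | voices=[82 67]
Op 6: note_off(82): free voice 0 | voices=[- 67]
Op 7: note_on(88): voice 0 is free -> assigned | voices=[88 67]
Op 8: note_off(88): free voice 0 | voices=[- 67]
Op 9: note_off(67): free voice 1 | voices=[- -]
Op 10: note_on(72): voice 0 is free -> assigned | voices=[72 -]
Op 11: note_on(84): voice 1 is free -> assigned | voices=[72 84]
Op 12: note_on(73): all voices busy, STEAL voice 0 (pitch 72, oldest) -> assign | voices=[73 84]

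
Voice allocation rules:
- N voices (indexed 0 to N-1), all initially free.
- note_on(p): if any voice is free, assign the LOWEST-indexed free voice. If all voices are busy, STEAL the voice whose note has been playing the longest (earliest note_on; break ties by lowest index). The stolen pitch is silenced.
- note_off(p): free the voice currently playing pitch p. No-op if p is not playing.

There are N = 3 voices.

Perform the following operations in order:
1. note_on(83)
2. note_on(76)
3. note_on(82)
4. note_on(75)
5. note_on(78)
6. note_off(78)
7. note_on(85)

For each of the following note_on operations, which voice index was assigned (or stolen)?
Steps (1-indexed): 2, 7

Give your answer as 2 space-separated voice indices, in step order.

Op 1: note_on(83): voice 0 is free -> assigned | voices=[83 - -]
Op 2: note_on(76): voice 1 is free -> assigned | voices=[83 76 -]
Op 3: note_on(82): voice 2 is free -> assigned | voices=[83 76 82]
Op 4: note_on(75): all voices busy, STEAL voice 0 (pitch 83, oldest) -> assign | voices=[75 76 82]
Op 5: note_on(78): all voices busy, STEAL voice 1 (pitch 76, oldest) -> assign | voices=[75 78 82]
Op 6: note_off(78): free voice 1 | voices=[75 - 82]
Op 7: note_on(85): voice 1 is free -> assigned | voices=[75 85 82]

Answer: 1 1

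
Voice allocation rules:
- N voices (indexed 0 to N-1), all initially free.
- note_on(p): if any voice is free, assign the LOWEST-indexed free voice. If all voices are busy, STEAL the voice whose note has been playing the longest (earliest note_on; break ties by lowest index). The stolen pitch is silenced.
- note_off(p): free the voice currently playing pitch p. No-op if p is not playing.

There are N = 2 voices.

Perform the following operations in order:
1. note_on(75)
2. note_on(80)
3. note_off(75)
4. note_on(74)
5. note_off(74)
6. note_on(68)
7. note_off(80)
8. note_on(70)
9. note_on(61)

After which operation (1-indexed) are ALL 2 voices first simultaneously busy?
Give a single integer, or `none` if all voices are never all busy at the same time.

Op 1: note_on(75): voice 0 is free -> assigned | voices=[75 -]
Op 2: note_on(80): voice 1 is free -> assigned | voices=[75 80]
Op 3: note_off(75): free voice 0 | voices=[- 80]
Op 4: note_on(74): voice 0 is free -> assigned | voices=[74 80]
Op 5: note_off(74): free voice 0 | voices=[- 80]
Op 6: note_on(68): voice 0 is free -> assigned | voices=[68 80]
Op 7: note_off(80): free voice 1 | voices=[68 -]
Op 8: note_on(70): voice 1 is free -> assigned | voices=[68 70]
Op 9: note_on(61): all voices busy, STEAL voice 0 (pitch 68, oldest) -> assign | voices=[61 70]

Answer: 2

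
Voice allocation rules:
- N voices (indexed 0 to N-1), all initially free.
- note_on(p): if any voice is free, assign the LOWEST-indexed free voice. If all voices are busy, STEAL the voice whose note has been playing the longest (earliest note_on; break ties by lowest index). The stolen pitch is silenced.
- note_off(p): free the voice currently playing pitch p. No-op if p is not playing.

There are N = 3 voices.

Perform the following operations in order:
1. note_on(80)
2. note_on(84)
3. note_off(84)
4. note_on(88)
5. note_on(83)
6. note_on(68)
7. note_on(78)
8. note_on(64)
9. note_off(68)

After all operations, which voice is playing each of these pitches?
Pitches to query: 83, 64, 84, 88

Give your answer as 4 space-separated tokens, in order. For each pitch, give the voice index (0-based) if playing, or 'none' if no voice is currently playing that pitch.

Answer: none 2 none none

Derivation:
Op 1: note_on(80): voice 0 is free -> assigned | voices=[80 - -]
Op 2: note_on(84): voice 1 is free -> assigned | voices=[80 84 -]
Op 3: note_off(84): free voice 1 | voices=[80 - -]
Op 4: note_on(88): voice 1 is free -> assigned | voices=[80 88 -]
Op 5: note_on(83): voice 2 is free -> assigned | voices=[80 88 83]
Op 6: note_on(68): all voices busy, STEAL voice 0 (pitch 80, oldest) -> assign | voices=[68 88 83]
Op 7: note_on(78): all voices busy, STEAL voice 1 (pitch 88, oldest) -> assign | voices=[68 78 83]
Op 8: note_on(64): all voices busy, STEAL voice 2 (pitch 83, oldest) -> assign | voices=[68 78 64]
Op 9: note_off(68): free voice 0 | voices=[- 78 64]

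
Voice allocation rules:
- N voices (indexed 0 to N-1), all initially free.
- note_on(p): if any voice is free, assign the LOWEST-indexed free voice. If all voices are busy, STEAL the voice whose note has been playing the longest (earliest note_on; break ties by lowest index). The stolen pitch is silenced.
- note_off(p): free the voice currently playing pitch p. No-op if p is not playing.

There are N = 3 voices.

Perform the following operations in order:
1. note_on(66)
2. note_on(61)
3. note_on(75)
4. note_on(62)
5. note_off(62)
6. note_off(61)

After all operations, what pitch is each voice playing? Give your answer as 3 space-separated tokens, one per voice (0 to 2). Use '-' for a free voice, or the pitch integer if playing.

Op 1: note_on(66): voice 0 is free -> assigned | voices=[66 - -]
Op 2: note_on(61): voice 1 is free -> assigned | voices=[66 61 -]
Op 3: note_on(75): voice 2 is free -> assigned | voices=[66 61 75]
Op 4: note_on(62): all voices busy, STEAL voice 0 (pitch 66, oldest) -> assign | voices=[62 61 75]
Op 5: note_off(62): free voice 0 | voices=[- 61 75]
Op 6: note_off(61): free voice 1 | voices=[- - 75]

Answer: - - 75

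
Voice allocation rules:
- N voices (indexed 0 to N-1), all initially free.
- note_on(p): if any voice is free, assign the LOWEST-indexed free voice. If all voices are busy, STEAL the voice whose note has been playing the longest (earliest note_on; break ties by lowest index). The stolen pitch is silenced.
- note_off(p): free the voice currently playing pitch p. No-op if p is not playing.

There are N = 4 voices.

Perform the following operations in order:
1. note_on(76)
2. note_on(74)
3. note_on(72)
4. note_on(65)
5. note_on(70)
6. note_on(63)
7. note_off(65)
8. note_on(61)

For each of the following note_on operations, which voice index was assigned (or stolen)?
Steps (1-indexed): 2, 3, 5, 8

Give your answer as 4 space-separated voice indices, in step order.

Answer: 1 2 0 3

Derivation:
Op 1: note_on(76): voice 0 is free -> assigned | voices=[76 - - -]
Op 2: note_on(74): voice 1 is free -> assigned | voices=[76 74 - -]
Op 3: note_on(72): voice 2 is free -> assigned | voices=[76 74 72 -]
Op 4: note_on(65): voice 3 is free -> assigned | voices=[76 74 72 65]
Op 5: note_on(70): all voices busy, STEAL voice 0 (pitch 76, oldest) -> assign | voices=[70 74 72 65]
Op 6: note_on(63): all voices busy, STEAL voice 1 (pitch 74, oldest) -> assign | voices=[70 63 72 65]
Op 7: note_off(65): free voice 3 | voices=[70 63 72 -]
Op 8: note_on(61): voice 3 is free -> assigned | voices=[70 63 72 61]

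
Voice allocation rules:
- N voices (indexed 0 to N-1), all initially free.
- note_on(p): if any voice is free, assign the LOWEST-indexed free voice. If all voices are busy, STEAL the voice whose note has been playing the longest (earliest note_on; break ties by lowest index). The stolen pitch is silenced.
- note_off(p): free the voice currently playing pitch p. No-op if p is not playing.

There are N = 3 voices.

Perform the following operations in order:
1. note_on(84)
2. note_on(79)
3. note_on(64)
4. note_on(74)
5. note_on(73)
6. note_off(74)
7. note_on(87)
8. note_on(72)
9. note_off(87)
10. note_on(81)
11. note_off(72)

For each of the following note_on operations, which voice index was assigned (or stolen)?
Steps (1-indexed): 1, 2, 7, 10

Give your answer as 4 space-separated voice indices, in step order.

Op 1: note_on(84): voice 0 is free -> assigned | voices=[84 - -]
Op 2: note_on(79): voice 1 is free -> assigned | voices=[84 79 -]
Op 3: note_on(64): voice 2 is free -> assigned | voices=[84 79 64]
Op 4: note_on(74): all voices busy, STEAL voice 0 (pitch 84, oldest) -> assign | voices=[74 79 64]
Op 5: note_on(73): all voices busy, STEAL voice 1 (pitch 79, oldest) -> assign | voices=[74 73 64]
Op 6: note_off(74): free voice 0 | voices=[- 73 64]
Op 7: note_on(87): voice 0 is free -> assigned | voices=[87 73 64]
Op 8: note_on(72): all voices busy, STEAL voice 2 (pitch 64, oldest) -> assign | voices=[87 73 72]
Op 9: note_off(87): free voice 0 | voices=[- 73 72]
Op 10: note_on(81): voice 0 is free -> assigned | voices=[81 73 72]
Op 11: note_off(72): free voice 2 | voices=[81 73 -]

Answer: 0 1 0 0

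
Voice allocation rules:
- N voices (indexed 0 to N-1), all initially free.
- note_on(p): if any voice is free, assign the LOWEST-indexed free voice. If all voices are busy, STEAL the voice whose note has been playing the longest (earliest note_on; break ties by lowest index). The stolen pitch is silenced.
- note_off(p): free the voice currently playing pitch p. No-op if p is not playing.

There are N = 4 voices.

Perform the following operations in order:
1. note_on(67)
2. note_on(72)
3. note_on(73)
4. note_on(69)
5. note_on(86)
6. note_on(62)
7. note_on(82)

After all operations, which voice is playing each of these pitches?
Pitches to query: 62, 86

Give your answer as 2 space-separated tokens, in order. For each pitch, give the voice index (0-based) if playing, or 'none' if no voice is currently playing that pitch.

Answer: 1 0

Derivation:
Op 1: note_on(67): voice 0 is free -> assigned | voices=[67 - - -]
Op 2: note_on(72): voice 1 is free -> assigned | voices=[67 72 - -]
Op 3: note_on(73): voice 2 is free -> assigned | voices=[67 72 73 -]
Op 4: note_on(69): voice 3 is free -> assigned | voices=[67 72 73 69]
Op 5: note_on(86): all voices busy, STEAL voice 0 (pitch 67, oldest) -> assign | voices=[86 72 73 69]
Op 6: note_on(62): all voices busy, STEAL voice 1 (pitch 72, oldest) -> assign | voices=[86 62 73 69]
Op 7: note_on(82): all voices busy, STEAL voice 2 (pitch 73, oldest) -> assign | voices=[86 62 82 69]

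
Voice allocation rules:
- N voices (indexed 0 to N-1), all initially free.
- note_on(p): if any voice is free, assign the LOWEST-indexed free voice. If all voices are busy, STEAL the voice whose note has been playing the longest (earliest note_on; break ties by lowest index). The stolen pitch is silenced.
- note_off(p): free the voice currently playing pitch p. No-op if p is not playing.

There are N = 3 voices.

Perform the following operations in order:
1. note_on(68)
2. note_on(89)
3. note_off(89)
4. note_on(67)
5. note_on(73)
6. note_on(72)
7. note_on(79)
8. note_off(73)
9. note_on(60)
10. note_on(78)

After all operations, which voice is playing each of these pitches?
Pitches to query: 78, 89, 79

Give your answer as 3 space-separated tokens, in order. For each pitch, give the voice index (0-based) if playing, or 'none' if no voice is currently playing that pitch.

Answer: 0 none 1

Derivation:
Op 1: note_on(68): voice 0 is free -> assigned | voices=[68 - -]
Op 2: note_on(89): voice 1 is free -> assigned | voices=[68 89 -]
Op 3: note_off(89): free voice 1 | voices=[68 - -]
Op 4: note_on(67): voice 1 is free -> assigned | voices=[68 67 -]
Op 5: note_on(73): voice 2 is free -> assigned | voices=[68 67 73]
Op 6: note_on(72): all voices busy, STEAL voice 0 (pitch 68, oldest) -> assign | voices=[72 67 73]
Op 7: note_on(79): all voices busy, STEAL voice 1 (pitch 67, oldest) -> assign | voices=[72 79 73]
Op 8: note_off(73): free voice 2 | voices=[72 79 -]
Op 9: note_on(60): voice 2 is free -> assigned | voices=[72 79 60]
Op 10: note_on(78): all voices busy, STEAL voice 0 (pitch 72, oldest) -> assign | voices=[78 79 60]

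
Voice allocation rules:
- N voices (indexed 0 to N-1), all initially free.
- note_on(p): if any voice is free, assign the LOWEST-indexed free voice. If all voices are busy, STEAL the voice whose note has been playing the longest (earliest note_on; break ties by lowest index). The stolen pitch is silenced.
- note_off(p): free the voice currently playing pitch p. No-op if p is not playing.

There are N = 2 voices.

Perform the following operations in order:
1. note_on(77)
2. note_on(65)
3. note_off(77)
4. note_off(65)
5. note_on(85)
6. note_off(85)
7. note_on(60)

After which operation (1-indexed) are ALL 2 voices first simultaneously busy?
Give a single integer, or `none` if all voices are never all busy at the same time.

Answer: 2

Derivation:
Op 1: note_on(77): voice 0 is free -> assigned | voices=[77 -]
Op 2: note_on(65): voice 1 is free -> assigned | voices=[77 65]
Op 3: note_off(77): free voice 0 | voices=[- 65]
Op 4: note_off(65): free voice 1 | voices=[- -]
Op 5: note_on(85): voice 0 is free -> assigned | voices=[85 -]
Op 6: note_off(85): free voice 0 | voices=[- -]
Op 7: note_on(60): voice 0 is free -> assigned | voices=[60 -]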